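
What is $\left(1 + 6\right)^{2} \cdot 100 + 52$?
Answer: $4952$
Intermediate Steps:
$\left(1 + 6\right)^{2} \cdot 100 + 52 = 7^{2} \cdot 100 + 52 = 49 \cdot 100 + 52 = 4900 + 52 = 4952$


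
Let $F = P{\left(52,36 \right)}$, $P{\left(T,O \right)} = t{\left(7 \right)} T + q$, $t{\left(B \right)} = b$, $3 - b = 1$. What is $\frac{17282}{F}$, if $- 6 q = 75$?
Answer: $\frac{34564}{183} \approx 188.87$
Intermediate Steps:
$b = 2$ ($b = 3 - 1 = 2$)
$t{\left(B \right)} = 2$
$q = - \frac{25}{2}$ ($q = \left(- \frac{1}{6}\right) 75 = - \frac{25}{2} \approx -12.5$)
$P{\left(T,O \right)} = - \frac{25}{2} + 2 T$ ($P{\left(T,O \right)} = 2 T - \frac{25}{2} = - \frac{25}{2} + 2 T$)
$F = \frac{183}{2}$ ($F = - \frac{25}{2} + 2 \cdot 52 = - \frac{25}{2} + 104 = \frac{183}{2} \approx 91.5$)
$\frac{17282}{F} = \frac{17282}{\frac{183}{2}} = 17282 \cdot \frac{2}{183} = \frac{34564}{183}$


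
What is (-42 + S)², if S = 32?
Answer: 100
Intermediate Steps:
(-42 + S)² = (-42 + 32)² = (-10)² = 100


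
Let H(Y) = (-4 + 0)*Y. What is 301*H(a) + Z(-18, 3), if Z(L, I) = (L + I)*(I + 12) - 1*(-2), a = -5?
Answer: 5797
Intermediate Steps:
H(Y) = -4*Y
Z(L, I) = 2 + (12 + I)*(I + L) (Z(L, I) = (I + L)*(12 + I) + 2 = (12 + I)*(I + L) + 2 = 2 + (12 + I)*(I + L))
301*H(a) + Z(-18, 3) = 301*(-4*(-5)) + (2 + 3² + 12*3 + 12*(-18) + 3*(-18)) = 301*20 + (2 + 9 + 36 - 216 - 54) = 6020 - 223 = 5797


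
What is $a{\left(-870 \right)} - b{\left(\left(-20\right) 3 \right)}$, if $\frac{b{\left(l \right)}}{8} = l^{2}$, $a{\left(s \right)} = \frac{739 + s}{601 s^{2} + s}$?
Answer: $- \frac{13101005664131}{454896030} \approx -28800.0$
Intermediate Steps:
$a{\left(s \right)} = \frac{739 + s}{s + 601 s^{2}}$
$b{\left(l \right)} = 8 l^{2}$
$a{\left(-870 \right)} - b{\left(\left(-20\right) 3 \right)} = \frac{739 - 870}{\left(-870\right) \left(1 + 601 \left(-870\right)\right)} - 8 \left(\left(-20\right) 3\right)^{2} = \left(- \frac{1}{870}\right) \frac{1}{1 - 522870} \left(-131\right) - 8 \left(-60\right)^{2} = \left(- \frac{1}{870}\right) \frac{1}{-522869} \left(-131\right) - 8 \cdot 3600 = \left(- \frac{1}{870}\right) \left(- \frac{1}{522869}\right) \left(-131\right) - 28800 = - \frac{131}{454896030} - 28800 = - \frac{13101005664131}{454896030}$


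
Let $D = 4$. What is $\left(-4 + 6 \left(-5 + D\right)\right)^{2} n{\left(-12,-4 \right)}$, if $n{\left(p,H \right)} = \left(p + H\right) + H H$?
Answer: $0$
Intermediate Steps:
$n{\left(p,H \right)} = H + p + H^{2}$ ($n{\left(p,H \right)} = \left(H + p\right) + H^{2} = H + p + H^{2}$)
$\left(-4 + 6 \left(-5 + D\right)\right)^{2} n{\left(-12,-4 \right)} = \left(-4 + 6 \left(-5 + 4\right)\right)^{2} \left(-4 - 12 + \left(-4\right)^{2}\right) = \left(-4 + 6 \left(-1\right)\right)^{2} \left(-4 - 12 + 16\right) = \left(-4 - 6\right)^{2} \cdot 0 = \left(-10\right)^{2} \cdot 0 = 100 \cdot 0 = 0$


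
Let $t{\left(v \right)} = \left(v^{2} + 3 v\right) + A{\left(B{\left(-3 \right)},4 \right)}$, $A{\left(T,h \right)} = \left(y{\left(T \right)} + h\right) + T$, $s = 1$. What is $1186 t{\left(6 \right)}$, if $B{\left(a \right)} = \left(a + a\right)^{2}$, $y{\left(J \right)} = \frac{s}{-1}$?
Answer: $110298$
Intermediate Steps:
$y{\left(J \right)} = -1$ ($y{\left(J \right)} = 1 \frac{1}{-1} = 1 \left(-1\right) = -1$)
$B{\left(a \right)} = 4 a^{2}$ ($B{\left(a \right)} = \left(2 a\right)^{2} = 4 a^{2}$)
$A{\left(T,h \right)} = -1 + T + h$ ($A{\left(T,h \right)} = \left(-1 + h\right) + T = -1 + T + h$)
$t{\left(v \right)} = 39 + v^{2} + 3 v$ ($t{\left(v \right)} = \left(v^{2} + 3 v\right) + \left(-1 + 4 \left(-3\right)^{2} + 4\right) = \left(v^{2} + 3 v\right) + \left(-1 + 4 \cdot 9 + 4\right) = \left(v^{2} + 3 v\right) + \left(-1 + 36 + 4\right) = \left(v^{2} + 3 v\right) + 39 = 39 + v^{2} + 3 v$)
$1186 t{\left(6 \right)} = 1186 \left(39 + 6^{2} + 3 \cdot 6\right) = 1186 \left(39 + 36 + 18\right) = 1186 \cdot 93 = 110298$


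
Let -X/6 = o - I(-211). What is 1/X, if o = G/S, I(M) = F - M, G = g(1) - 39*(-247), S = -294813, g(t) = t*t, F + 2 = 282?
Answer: 98271/289525634 ≈ 0.00033942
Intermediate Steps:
F = 280 (F = -2 + 282 = 280)
g(t) = t²
G = 9634 (G = 1² - 39*(-247) = 1 + 9633 = 9634)
I(M) = 280 - M
o = -9634/294813 (o = 9634/(-294813) = 9634*(-1/294813) = -9634/294813 ≈ -0.032678)
X = 289525634/98271 (X = -6*(-9634/294813 - (280 - 1*(-211))) = -6*(-9634/294813 - (280 + 211)) = -6*(-9634/294813 - 1*491) = -6*(-9634/294813 - 491) = -6*(-144762817/294813) = 289525634/98271 ≈ 2946.2)
1/X = 1/(289525634/98271) = 98271/289525634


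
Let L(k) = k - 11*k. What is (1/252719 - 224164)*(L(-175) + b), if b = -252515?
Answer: 14205963112714975/252719 ≈ 5.6212e+10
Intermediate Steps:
L(k) = -10*k
(1/252719 - 224164)*(L(-175) + b) = (1/252719 - 224164)*(-10*(-175) - 252515) = (1/252719 - 224164)*(1750 - 252515) = -56650501915/252719*(-250765) = 14205963112714975/252719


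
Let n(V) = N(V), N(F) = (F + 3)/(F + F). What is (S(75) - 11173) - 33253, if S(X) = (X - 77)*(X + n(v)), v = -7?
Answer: -312036/7 ≈ -44577.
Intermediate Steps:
N(F) = (3 + F)/(2*F) (N(F) = (3 + F)/((2*F)) = (3 + F)*(1/(2*F)) = (3 + F)/(2*F))
n(V) = (3 + V)/(2*V)
S(X) = (-77 + X)*(2/7 + X) (S(X) = (X - 77)*(X + (1/2)*(3 - 7)/(-7)) = (-77 + X)*(X + (1/2)*(-1/7)*(-4)) = (-77 + X)*(X + 2/7) = (-77 + X)*(2/7 + X))
(S(75) - 11173) - 33253 = ((-22 + 75**2 - 537/7*75) - 11173) - 33253 = ((-22 + 5625 - 40275/7) - 11173) - 33253 = (-1054/7 - 11173) - 33253 = -79265/7 - 33253 = -312036/7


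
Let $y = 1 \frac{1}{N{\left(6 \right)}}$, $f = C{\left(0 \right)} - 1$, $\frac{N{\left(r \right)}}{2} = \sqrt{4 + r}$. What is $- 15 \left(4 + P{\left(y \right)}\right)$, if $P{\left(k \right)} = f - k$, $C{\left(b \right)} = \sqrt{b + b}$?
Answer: $-45 + \frac{3 \sqrt{10}}{4} \approx -42.628$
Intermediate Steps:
$C{\left(b \right)} = \sqrt{2} \sqrt{b}$ ($C{\left(b \right)} = \sqrt{2 b} = \sqrt{2} \sqrt{b}$)
$N{\left(r \right)} = 2 \sqrt{4 + r}$
$f = -1$ ($f = \sqrt{2} \sqrt{0} - 1 = \sqrt{2} \cdot 0 - 1 = 0 - 1 = -1$)
$y = \frac{\sqrt{10}}{20}$ ($y = 1 \frac{1}{2 \sqrt{4 + 6}} = 1 \frac{1}{2 \sqrt{10}} = 1 \frac{\sqrt{10}}{20} = \frac{\sqrt{10}}{20} \approx 0.15811$)
$P{\left(k \right)} = -1 - k$
$- 15 \left(4 + P{\left(y \right)}\right) = - 15 \left(4 - \left(1 + \frac{\sqrt{10}}{20}\right)\right) = - 15 \left(3 - \frac{\sqrt{10}}{20}\right) = -45 + \frac{3 \sqrt{10}}{4}$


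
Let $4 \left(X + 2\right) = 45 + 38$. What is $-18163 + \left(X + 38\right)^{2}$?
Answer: $- \frac{239079}{16} \approx -14942.0$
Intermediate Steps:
$X = \frac{75}{4}$ ($X = -2 + \frac{45 + 38}{4} = -2 + \frac{1}{4} \cdot 83 = -2 + \frac{83}{4} = \frac{75}{4} \approx 18.75$)
$-18163 + \left(X + 38\right)^{2} = -18163 + \left(\frac{75}{4} + 38\right)^{2} = -18163 + \left(\frac{227}{4}\right)^{2} = -18163 + \frac{51529}{16} = - \frac{239079}{16}$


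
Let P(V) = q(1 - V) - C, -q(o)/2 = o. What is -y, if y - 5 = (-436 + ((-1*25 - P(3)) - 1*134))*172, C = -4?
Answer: 103711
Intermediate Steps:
q(o) = -2*o
P(V) = 2 + 2*V (P(V) = -2*(1 - V) - 1*(-4) = (-2 + 2*V) + 4 = 2 + 2*V)
y = -103711 (y = 5 + (-436 + ((-1*25 - (2 + 2*3)) - 1*134))*172 = 5 + (-436 + ((-25 - (2 + 6)) - 134))*172 = 5 + (-436 + ((-25 - 1*8) - 134))*172 = 5 + (-436 + ((-25 - 8) - 134))*172 = 5 + (-436 + (-33 - 134))*172 = 5 + (-436 - 167)*172 = 5 - 603*172 = 5 - 103716 = -103711)
-y = -1*(-103711) = 103711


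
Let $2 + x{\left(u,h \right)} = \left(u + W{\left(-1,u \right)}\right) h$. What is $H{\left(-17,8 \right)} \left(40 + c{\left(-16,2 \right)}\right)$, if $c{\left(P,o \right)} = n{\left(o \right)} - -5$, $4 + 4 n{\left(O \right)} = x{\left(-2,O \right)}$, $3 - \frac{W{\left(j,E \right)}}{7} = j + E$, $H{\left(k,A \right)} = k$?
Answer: $- \frac{2159}{2} \approx -1079.5$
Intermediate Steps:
$W{\left(j,E \right)} = 21 - 7 E - 7 j$ ($W{\left(j,E \right)} = 21 - 7 \left(j + E\right) = 21 - 7 \left(E + j\right) = 21 - \left(7 E + 7 j\right) = 21 - 7 E - 7 j$)
$x{\left(u,h \right)} = -2 + h \left(28 - 6 u\right)$ ($x{\left(u,h \right)} = -2 + \left(u - \left(-28 + 7 u\right)\right) h = -2 + \left(28 - 6 u\right) h = -2 + h \left(28 - 6 u\right)$)
$n{\left(O \right)} = - \frac{3}{2} + 10 O$ ($n{\left(O \right)} = -1 + \frac{-2 + 28 O - 6 O \left(-2\right)}{4} = -1 + \frac{-2 + 28 O + 12 O}{4} = -1 + \frac{-2 + 40 O}{4} = -1 + \left(- \frac{1}{2} + 10 O\right) = - \frac{3}{2} + 10 O$)
$c{\left(P,o \right)} = \frac{7}{2} + 10 o$ ($c{\left(P,o \right)} = \left(- \frac{3}{2} + 10 o\right) - -5 = \left(- \frac{3}{2} + 10 o\right) + 5 = \frac{7}{2} + 10 o$)
$H{\left(-17,8 \right)} \left(40 + c{\left(-16,2 \right)}\right) = - 17 \left(40 + \left(\frac{7}{2} + 10 \cdot 2\right)\right) = - 17 \left(40 + \left(\frac{7}{2} + 20\right)\right) = - 17 \left(40 + \frac{47}{2}\right) = \left(-17\right) \frac{127}{2} = - \frac{2159}{2}$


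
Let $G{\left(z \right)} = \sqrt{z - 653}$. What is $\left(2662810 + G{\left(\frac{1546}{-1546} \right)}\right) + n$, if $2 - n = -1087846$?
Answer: $3750658 + i \sqrt{654} \approx 3.7507 \cdot 10^{6} + 25.573 i$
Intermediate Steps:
$G{\left(z \right)} = \sqrt{-653 + z}$
$n = 1087848$ ($n = 2 - -1087846 = 2 + 1087846 = 1087848$)
$\left(2662810 + G{\left(\frac{1546}{-1546} \right)}\right) + n = \left(2662810 + \sqrt{-653 + \frac{1546}{-1546}}\right) + 1087848 = \left(2662810 + \sqrt{-653 + 1546 \left(- \frac{1}{1546}\right)}\right) + 1087848 = \left(2662810 + \sqrt{-653 - 1}\right) + 1087848 = \left(2662810 + \sqrt{-654}\right) + 1087848 = \left(2662810 + i \sqrt{654}\right) + 1087848 = 3750658 + i \sqrt{654}$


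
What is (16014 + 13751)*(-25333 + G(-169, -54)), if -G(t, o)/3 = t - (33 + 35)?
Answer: -732873830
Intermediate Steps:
G(t, o) = 204 - 3*t (G(t, o) = -3*(t - (33 + 35)) = -3*(t - 1*68) = -3*(t - 68) = -3*(-68 + t) = 204 - 3*t)
(16014 + 13751)*(-25333 + G(-169, -54)) = (16014 + 13751)*(-25333 + (204 - 3*(-169))) = 29765*(-25333 + (204 + 507)) = 29765*(-25333 + 711) = 29765*(-24622) = -732873830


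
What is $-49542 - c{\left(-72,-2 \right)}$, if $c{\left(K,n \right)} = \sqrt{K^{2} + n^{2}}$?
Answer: $-49542 - 2 \sqrt{1297} \approx -49614.0$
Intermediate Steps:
$-49542 - c{\left(-72,-2 \right)} = -49542 - \sqrt{\left(-72\right)^{2} + \left(-2\right)^{2}} = -49542 - \sqrt{5184 + 4} = -49542 - \sqrt{5188} = -49542 - 2 \sqrt{1297}$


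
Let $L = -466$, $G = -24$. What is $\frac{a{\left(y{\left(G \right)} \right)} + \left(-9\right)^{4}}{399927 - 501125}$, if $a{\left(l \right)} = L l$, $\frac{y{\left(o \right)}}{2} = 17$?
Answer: $\frac{9283}{101198} \approx 0.091731$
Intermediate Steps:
$y{\left(o \right)} = 34$ ($y{\left(o \right)} = 2 \cdot 17 = 34$)
$a{\left(l \right)} = - 466 l$
$\frac{a{\left(y{\left(G \right)} \right)} + \left(-9\right)^{4}}{399927 - 501125} = \frac{\left(-466\right) 34 + \left(-9\right)^{4}}{399927 - 501125} = \frac{-15844 + 6561}{-101198} = \left(-9283\right) \left(- \frac{1}{101198}\right) = \frac{9283}{101198}$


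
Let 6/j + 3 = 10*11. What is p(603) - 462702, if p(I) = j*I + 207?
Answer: -49483347/107 ≈ -4.6246e+5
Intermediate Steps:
j = 6/107 (j = 6/(-3 + 10*11) = 6/(-3 + 110) = 6/107 ≈ 0.056075)
p(I) = 207 + 6*I/107 (p(I) = 6*I/107 + 207 = 207 + 6*I/107)
p(603) - 462702 = (207 + (6/107)*603) - 462702 = (207 + 3618/107) - 462702 = 25767/107 - 462702 = -49483347/107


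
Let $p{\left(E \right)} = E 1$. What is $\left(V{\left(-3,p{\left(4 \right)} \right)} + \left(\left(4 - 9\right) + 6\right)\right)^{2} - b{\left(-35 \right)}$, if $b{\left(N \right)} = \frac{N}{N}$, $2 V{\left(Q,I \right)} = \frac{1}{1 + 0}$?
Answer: $\frac{5}{4} \approx 1.25$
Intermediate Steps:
$p{\left(E \right)} = E$
$V{\left(Q,I \right)} = \frac{1}{2}$ ($V{\left(Q,I \right)} = \frac{1}{2 \left(1 + 0\right)} = \frac{1}{2 \cdot 1} = \frac{1}{2} \cdot 1 = \frac{1}{2}$)
$b{\left(N \right)} = 1$
$\left(V{\left(-3,p{\left(4 \right)} \right)} + \left(\left(4 - 9\right) + 6\right)\right)^{2} - b{\left(-35 \right)} = \left(\frac{1}{2} + \left(\left(4 - 9\right) + 6\right)\right)^{2} - 1 = \left(\frac{1}{2} + \left(-5 + 6\right)\right)^{2} - 1 = \left(\frac{1}{2} + 1\right)^{2} - 1 = \left(\frac{3}{2}\right)^{2} - 1 = \frac{9}{4} - 1 = \frac{5}{4}$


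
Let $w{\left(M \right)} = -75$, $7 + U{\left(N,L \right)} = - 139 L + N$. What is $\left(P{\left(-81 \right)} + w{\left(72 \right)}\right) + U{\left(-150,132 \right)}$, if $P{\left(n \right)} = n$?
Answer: $-18661$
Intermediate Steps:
$U{\left(N,L \right)} = -7 + N - 139 L$ ($U{\left(N,L \right)} = -7 - \left(- N + 139 L\right) = -7 + N - 139 L$)
$\left(P{\left(-81 \right)} + w{\left(72 \right)}\right) + U{\left(-150,132 \right)} = \left(-81 - 75\right) - 18505 = -156 - 18505 = -18661$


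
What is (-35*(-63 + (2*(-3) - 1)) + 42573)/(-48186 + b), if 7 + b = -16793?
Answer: -45023/64986 ≈ -0.69281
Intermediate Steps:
b = -16800 (b = -7 - 16793 = -16800)
(-35*(-63 + (2*(-3) - 1)) + 42573)/(-48186 + b) = (-35*(-63 + (2*(-3) - 1)) + 42573)/(-48186 - 16800) = (-35*(-63 + (-6 - 1)) + 42573)/(-64986) = (-35*(-63 - 7) + 42573)*(-1/64986) = (-35*(-70) + 42573)*(-1/64986) = (2450 + 42573)*(-1/64986) = 45023*(-1/64986) = -45023/64986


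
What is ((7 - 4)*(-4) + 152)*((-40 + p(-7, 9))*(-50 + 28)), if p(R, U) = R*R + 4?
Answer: -40040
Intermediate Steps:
p(R, U) = 4 + R² (p(R, U) = R² + 4 = 4 + R²)
((7 - 4)*(-4) + 152)*((-40 + p(-7, 9))*(-50 + 28)) = ((7 - 4)*(-4) + 152)*((-40 + (4 + (-7)²))*(-50 + 28)) = (3*(-4) + 152)*((-40 + (4 + 49))*(-22)) = (-12 + 152)*((-40 + 53)*(-22)) = 140*(13*(-22)) = 140*(-286) = -40040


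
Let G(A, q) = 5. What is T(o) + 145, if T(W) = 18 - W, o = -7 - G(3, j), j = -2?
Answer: 175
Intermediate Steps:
o = -12 (o = -7 - 1*5 = -7 - 5 = -12)
T(o) + 145 = (18 - 1*(-12)) + 145 = (18 + 12) + 145 = 30 + 145 = 175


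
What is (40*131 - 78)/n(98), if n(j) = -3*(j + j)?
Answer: -2581/294 ≈ -8.7789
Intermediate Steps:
n(j) = -6*j
(40*131 - 78)/n(98) = (40*131 - 78)/((-6*98)) = (5240 - 78)/(-588) = 5162*(-1/588) = -2581/294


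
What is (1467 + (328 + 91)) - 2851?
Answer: -965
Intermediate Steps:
(1467 + (328 + 91)) - 2851 = (1467 + 419) - 2851 = 1886 - 2851 = -965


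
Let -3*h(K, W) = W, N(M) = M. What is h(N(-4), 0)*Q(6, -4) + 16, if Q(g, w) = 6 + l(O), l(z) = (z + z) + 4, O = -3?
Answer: 16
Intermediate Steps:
l(z) = 4 + 2*z (l(z) = 2*z + 4 = 4 + 2*z)
h(K, W) = -W/3
Q(g, w) = 4 (Q(g, w) = 6 + (4 + 2*(-3)) = 6 + (4 - 6) = 6 - 2 = 4)
h(N(-4), 0)*Q(6, -4) + 16 = -⅓*0*4 + 16 = 0*4 + 16 = 0 + 16 = 16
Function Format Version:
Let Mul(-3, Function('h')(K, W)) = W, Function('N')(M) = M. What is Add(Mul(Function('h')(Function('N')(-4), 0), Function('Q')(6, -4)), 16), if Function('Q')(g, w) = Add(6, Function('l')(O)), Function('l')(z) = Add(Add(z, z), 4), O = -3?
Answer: 16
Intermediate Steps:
Function('l')(z) = Add(4, Mul(2, z)) (Function('l')(z) = Add(Mul(2, z), 4) = Add(4, Mul(2, z)))
Function('h')(K, W) = Mul(Rational(-1, 3), W)
Function('Q')(g, w) = 4 (Function('Q')(g, w) = Add(6, Add(4, Mul(2, -3))) = Add(6, Add(4, -6)) = Add(6, -2) = 4)
Add(Mul(Function('h')(Function('N')(-4), 0), Function('Q')(6, -4)), 16) = Add(Mul(Mul(Rational(-1, 3), 0), 4), 16) = Add(Mul(0, 4), 16) = Add(0, 16) = 16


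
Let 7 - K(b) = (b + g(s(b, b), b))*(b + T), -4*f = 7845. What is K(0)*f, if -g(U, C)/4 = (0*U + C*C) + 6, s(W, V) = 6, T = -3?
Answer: 509925/4 ≈ 1.2748e+5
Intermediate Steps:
f = -7845/4 (f = -¼*7845 = -7845/4 ≈ -1961.3)
g(U, C) = -24 - 4*C² (g(U, C) = -4*((0*U + C*C) + 6) = -4*((0 + C²) + 6) = -4*(C² + 6) = -4*(6 + C²) = -24 - 4*C²)
K(b) = 7 - (-3 + b)*(-24 + b - 4*b²) (K(b) = 7 - (b + (-24 - 4*b²))*(b - 3) = 7 - (-24 + b - 4*b²)*(-3 + b) = 7 - (-3 + b)*(-24 + b - 4*b²))
K(0)*f = (-65 - 13*0² + 4*0³ + 27*0)*(-7845/4) = (-65 - 13*0 + 4*0 + 0)*(-7845/4) = (-65 + 0 + 0 + 0)*(-7845/4) = -65*(-7845/4) = 509925/4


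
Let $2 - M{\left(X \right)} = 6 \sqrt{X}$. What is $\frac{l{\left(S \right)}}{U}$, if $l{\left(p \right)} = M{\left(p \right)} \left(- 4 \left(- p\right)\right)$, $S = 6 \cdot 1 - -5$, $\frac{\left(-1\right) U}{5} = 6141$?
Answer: $- \frac{88}{30705} + \frac{88 \sqrt{11}}{10235} \approx 0.02565$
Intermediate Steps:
$U = -30705$ ($U = \left(-5\right) 6141 = -30705$)
$S = 11$ ($S = 6 + 5 = 11$)
$M{\left(X \right)} = 2 - 6 \sqrt{X}$
$l{\left(p \right)} = 4 p \left(2 - 6 \sqrt{p}\right)$ ($l{\left(p \right)} = \left(2 - 6 \sqrt{p}\right) \left(- 4 \left(- p\right)\right) = \left(2 - 6 \sqrt{p}\right) 4 p = 4 p \left(2 - 6 \sqrt{p}\right)$)
$\frac{l{\left(S \right)}}{U} = \frac{- 24 \cdot 11^{\frac{3}{2}} + 8 \cdot 11}{-30705} = \left(- 24 \cdot 11 \sqrt{11} + 88\right) \left(- \frac{1}{30705}\right) = \left(- 264 \sqrt{11} + 88\right) \left(- \frac{1}{30705}\right) = \left(88 - 264 \sqrt{11}\right) \left(- \frac{1}{30705}\right) = - \frac{88}{30705} + \frac{88 \sqrt{11}}{10235}$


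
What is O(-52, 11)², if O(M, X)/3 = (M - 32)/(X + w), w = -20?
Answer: 784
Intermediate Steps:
O(M, X) = 3*(-32 + M)/(-20 + X) (O(M, X) = 3*((M - 32)/(X - 20)) = 3*((-32 + M)/(-20 + X)) = 3*(-32 + M)/(-20 + X))
O(-52, 11)² = (3*(-32 - 52)/(-20 + 11))² = (3*(-84)/(-9))² = (3*(-⅑)*(-84))² = 28² = 784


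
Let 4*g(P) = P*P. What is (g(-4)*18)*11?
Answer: 792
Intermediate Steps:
g(P) = P**2/4 (g(P) = (P*P)/4 = P**2/4)
(g(-4)*18)*11 = (((1/4)*(-4)**2)*18)*11 = (((1/4)*16)*18)*11 = (4*18)*11 = 72*11 = 792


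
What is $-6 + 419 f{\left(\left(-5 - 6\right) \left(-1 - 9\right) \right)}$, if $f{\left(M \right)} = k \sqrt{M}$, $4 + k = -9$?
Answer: $-6 - 5447 \sqrt{110} \approx -57135.0$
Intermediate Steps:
$k = -13$ ($k = -4 - 9 = -13$)
$f{\left(M \right)} = - 13 \sqrt{M}$
$-6 + 419 f{\left(\left(-5 - 6\right) \left(-1 - 9\right) \right)} = -6 + 419 \left(- 13 \sqrt{\left(-5 - 6\right) \left(-1 - 9\right)}\right) = -6 + 419 \left(- 13 \sqrt{\left(-11\right) \left(-10\right)}\right) = -6 + 419 \left(- 13 \sqrt{110}\right) = -6 - 5447 \sqrt{110}$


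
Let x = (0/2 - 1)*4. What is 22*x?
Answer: -88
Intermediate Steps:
x = -4 (x = (0*(½) - 1)*4 = (0 - 1)*4 = -1*4 = -4)
22*x = 22*(-4) = -88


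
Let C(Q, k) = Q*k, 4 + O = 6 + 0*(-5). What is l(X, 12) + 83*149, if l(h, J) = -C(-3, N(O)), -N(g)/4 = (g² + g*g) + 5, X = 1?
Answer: 12211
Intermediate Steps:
O = 2 (O = -4 + (6 + 0*(-5)) = -4 + (6 + 0) = -4 + 6 = 2)
N(g) = -20 - 8*g² (N(g) = -4*((g² + g*g) + 5) = -4*((g² + g²) + 5) = -4*(2*g² + 5) = -4*(5 + 2*g²) = -20 - 8*g²)
l(h, J) = -156 (l(h, J) = -(-3)*(-20 - 8*2²) = -(-3)*(-20 - 8*4) = -(-3)*(-20 - 32) = -(-3)*(-52) = -1*156 = -156)
l(X, 12) + 83*149 = -156 + 83*149 = -156 + 12367 = 12211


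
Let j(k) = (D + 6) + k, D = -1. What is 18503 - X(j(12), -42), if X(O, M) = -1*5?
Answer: 18508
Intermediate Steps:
j(k) = 5 + k (j(k) = (-1 + 6) + k = 5 + k)
X(O, M) = -5
18503 - X(j(12), -42) = 18503 - 1*(-5) = 18503 + 5 = 18508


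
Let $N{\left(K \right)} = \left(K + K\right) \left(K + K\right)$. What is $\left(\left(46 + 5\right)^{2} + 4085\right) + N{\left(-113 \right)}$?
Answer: $57762$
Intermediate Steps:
$N{\left(K \right)} = 4 K^{2}$ ($N{\left(K \right)} = 2 K 2 K = 4 K^{2}$)
$\left(\left(46 + 5\right)^{2} + 4085\right) + N{\left(-113 \right)} = \left(\left(46 + 5\right)^{2} + 4085\right) + 4 \left(-113\right)^{2} = \left(51^{2} + 4085\right) + 4 \cdot 12769 = \left(2601 + 4085\right) + 51076 = 6686 + 51076 = 57762$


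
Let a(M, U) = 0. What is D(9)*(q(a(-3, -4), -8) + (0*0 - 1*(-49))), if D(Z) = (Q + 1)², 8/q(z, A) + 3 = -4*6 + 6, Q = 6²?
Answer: 1397749/21 ≈ 66560.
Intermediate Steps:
Q = 36
q(z, A) = -8/21 (q(z, A) = 8/(-3 + (-4*6 + 6)) = 8/(-3 + (-24 + 6)) = 8/(-3 - 18) = 8/(-21) = 8*(-1/21) = -8/21)
D(Z) = 1369 (D(Z) = (36 + 1)² = 37² = 1369)
D(9)*(q(a(-3, -4), -8) + (0*0 - 1*(-49))) = 1369*(-8/21 + (0*0 - 1*(-49))) = 1369*(-8/21 + (0 + 49)) = 1369*(-8/21 + 49) = 1369*(1021/21) = 1397749/21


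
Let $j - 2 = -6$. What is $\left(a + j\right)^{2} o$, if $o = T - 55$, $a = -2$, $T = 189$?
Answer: $4824$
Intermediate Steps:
$j = -4$ ($j = 2 - 6 = -4$)
$o = 134$ ($o = 189 - 55 = 134$)
$\left(a + j\right)^{2} o = \left(-2 - 4\right)^{2} \cdot 134 = \left(-6\right)^{2} \cdot 134 = 36 \cdot 134 = 4824$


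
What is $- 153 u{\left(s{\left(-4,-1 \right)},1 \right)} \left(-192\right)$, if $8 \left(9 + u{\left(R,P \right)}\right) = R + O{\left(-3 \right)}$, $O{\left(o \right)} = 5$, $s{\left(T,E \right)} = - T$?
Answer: $-231336$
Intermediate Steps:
$u{\left(R,P \right)} = - \frac{67}{8} + \frac{R}{8}$ ($u{\left(R,P \right)} = -9 + \frac{R + 5}{8} = -9 + \frac{5 + R}{8} = -9 + \left(\frac{5}{8} + \frac{R}{8}\right) = - \frac{67}{8} + \frac{R}{8}$)
$- 153 u{\left(s{\left(-4,-1 \right)},1 \right)} \left(-192\right) = - 153 \left(- \frac{67}{8} + \frac{\left(-1\right) \left(-4\right)}{8}\right) \left(-192\right) = - 153 \left(- \frac{67}{8} + \frac{1}{8} \cdot 4\right) \left(-192\right) = - 153 \left(- \frac{67}{8} + \frac{1}{2}\right) \left(-192\right) = \left(-153\right) \left(- \frac{63}{8}\right) \left(-192\right) = \frac{9639}{8} \left(-192\right) = -231336$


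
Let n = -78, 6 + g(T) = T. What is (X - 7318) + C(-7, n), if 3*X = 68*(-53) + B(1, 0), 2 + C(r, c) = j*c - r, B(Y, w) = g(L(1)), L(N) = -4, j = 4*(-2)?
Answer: -23681/3 ≈ -7893.7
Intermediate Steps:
j = -8
g(T) = -6 + T
B(Y, w) = -10 (B(Y, w) = -6 - 4 = -10)
C(r, c) = -2 - r - 8*c (C(r, c) = -2 + (-8*c - r) = -2 + (-r - 8*c) = -2 - r - 8*c)
X = -3614/3 (X = (68*(-53) - 10)/3 = (-3604 - 10)/3 = (⅓)*(-3614) = -3614/3 ≈ -1204.7)
(X - 7318) + C(-7, n) = (-3614/3 - 7318) + (-2 - 1*(-7) - 8*(-78)) = -25568/3 + (-2 + 7 + 624) = -25568/3 + 629 = -23681/3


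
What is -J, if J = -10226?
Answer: 10226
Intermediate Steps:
-J = -1*(-10226) = 10226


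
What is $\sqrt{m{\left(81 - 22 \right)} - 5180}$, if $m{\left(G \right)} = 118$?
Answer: $i \sqrt{5062} \approx 71.148 i$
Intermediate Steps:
$\sqrt{m{\left(81 - 22 \right)} - 5180} = \sqrt{118 - 5180} = \sqrt{-5062} = i \sqrt{5062}$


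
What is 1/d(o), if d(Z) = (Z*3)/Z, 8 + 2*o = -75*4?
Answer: ⅓ ≈ 0.33333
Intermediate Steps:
o = -154 (o = -4 + (-75*4)/2 = -4 + (½)*(-300) = -4 - 150 = -154)
d(Z) = 3 (d(Z) = (3*Z)/Z = 3)
1/d(o) = 1/3 = ⅓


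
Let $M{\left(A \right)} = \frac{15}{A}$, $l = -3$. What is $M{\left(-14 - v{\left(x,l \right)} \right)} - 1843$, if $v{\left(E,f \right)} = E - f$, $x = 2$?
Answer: $- \frac{35032}{19} \approx -1843.8$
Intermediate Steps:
$M{\left(-14 - v{\left(x,l \right)} \right)} - 1843 = \frac{15}{-14 - \left(2 - -3\right)} - 1843 = \frac{15}{-14 - \left(2 + 3\right)} - 1843 = \frac{15}{-14 - 5} - 1843 = \frac{15}{-19} - 1843 = 15 \left(- \frac{1}{19}\right) - 1843 = - \frac{15}{19} - 1843 = - \frac{35032}{19}$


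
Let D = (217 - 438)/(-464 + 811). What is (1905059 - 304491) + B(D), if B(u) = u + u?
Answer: 555396654/347 ≈ 1.6006e+6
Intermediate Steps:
D = -221/347 ≈ -0.63689
B(u) = 2*u
(1905059 - 304491) + B(D) = (1905059 - 304491) + 2*(-221/347) = 1600568 - 442/347 = 555396654/347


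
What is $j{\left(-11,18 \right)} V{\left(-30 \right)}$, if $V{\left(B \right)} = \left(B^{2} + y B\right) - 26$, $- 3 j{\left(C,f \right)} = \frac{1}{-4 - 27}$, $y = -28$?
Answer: $\frac{1714}{93} \approx 18.43$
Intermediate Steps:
$j{\left(C,f \right)} = \frac{1}{93}$ ($j{\left(C,f \right)} = - \frac{1}{3 \left(-4 - 27\right)} = - \frac{1}{3 \left(-31\right)} = \left(- \frac{1}{3}\right) \left(- \frac{1}{31}\right) = \frac{1}{93}$)
$V{\left(B \right)} = -26 + B^{2} - 28 B$ ($V{\left(B \right)} = \left(B^{2} - 28 B\right) - 26 = -26 + B^{2} - 28 B$)
$j{\left(-11,18 \right)} V{\left(-30 \right)} = \frac{-26 + \left(-30\right)^{2} - -840}{93} = \frac{-26 + 900 + 840}{93} = \frac{1}{93} \cdot 1714 = \frac{1714}{93}$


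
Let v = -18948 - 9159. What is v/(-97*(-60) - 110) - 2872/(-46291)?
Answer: -1284702017/264321610 ≈ -4.8604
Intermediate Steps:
v = -28107
v/(-97*(-60) - 110) - 2872/(-46291) = -28107/(-97*(-60) - 110) - 2872/(-46291) = -28107/(5820 - 110) - 2872*(-1/46291) = -28107/5710 + 2872/46291 = -1284702017/264321610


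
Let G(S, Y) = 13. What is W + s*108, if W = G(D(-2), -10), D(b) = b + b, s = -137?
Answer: -14783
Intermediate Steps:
D(b) = 2*b
W = 13
W + s*108 = 13 - 137*108 = 13 - 14796 = -14783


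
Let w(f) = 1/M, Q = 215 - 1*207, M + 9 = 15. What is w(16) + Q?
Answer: 49/6 ≈ 8.1667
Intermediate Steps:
M = 6 (M = -9 + 15 = 6)
Q = 8 (Q = 215 - 207 = 8)
w(f) = 1/6
w(16) + Q = 1/6 + 8 = 49/6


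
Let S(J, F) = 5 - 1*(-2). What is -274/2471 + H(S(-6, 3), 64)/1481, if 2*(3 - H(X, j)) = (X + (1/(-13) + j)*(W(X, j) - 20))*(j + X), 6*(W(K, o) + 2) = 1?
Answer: 4263053/128492 ≈ 33.178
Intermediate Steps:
S(J, F) = 7 (S(J, F) = 5 + 2 = 7)
W(K, o) = -11/6 (W(K, o) = -2 + (1/6)*1 = -2 + 1/6 = -11/6)
H(X, j) = 3 - (X + j)*(131/78 + X - 131*j/6)/2 (H(X, j) = 3 - (X + (1/(-13) + j)*(-11/6 - 20))*(j + X)/2 = 3 - (X + (-1/13 + j)*(-131/6))*(X + j)/2 = 3 - (X + (131/78 - 131*j/6))*(X + j)/2 = 3 - (131/78 + X - 131*j/6)*(X + j)/2 = 3 - (X + j)*(131/78 + X - 131*j/6)/2)
-274/2471 + H(S(-6, 3), 64)/1481 = -274/2471 + (3 - 131/156*7 - 131/156*64 - 1/2*7**2 + (131/12)*64**2 + (125/12)*7*64)/1481 = -274*1/2471 + (3 - 917/156 - 2096/39 - 1/2*49 + (131/12)*4096 + 14000/3)*(1/1481) = -274/2471 + (3 - 917/156 - 2096/39 - 49/2 + 134144/3 + 14000/3)*(1/1481) = -274/2471 + (2563611/52)*(1/1481) = -274/2471 + 1731/52 = 4263053/128492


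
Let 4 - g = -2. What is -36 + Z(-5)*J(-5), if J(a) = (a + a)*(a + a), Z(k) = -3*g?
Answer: -1836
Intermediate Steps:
g = 6 (g = 4 - 1*(-2) = 4 + 2 = 6)
Z(k) = -18 (Z(k) = -3*6 = -18)
J(a) = 4*a² (J(a) = (2*a)*(2*a) = 4*a²)
-36 + Z(-5)*J(-5) = -36 - 72*(-5)² = -36 - 72*25 = -36 - 18*100 = -36 - 1800 = -1836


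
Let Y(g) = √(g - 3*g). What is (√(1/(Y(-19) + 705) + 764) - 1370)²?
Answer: (1370 - √(764 + 1/(705 + √38)))² ≈ 1.8019e+6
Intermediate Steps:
Y(g) = √2*√(-g) (Y(g) = √(-2*g) = √2*√(-g))
(√(1/(Y(-19) + 705) + 764) - 1370)² = (√(1/(√2*√(-1*(-19)) + 705) + 764) - 1370)² = (√(1/(√2*√19 + 705) + 764) - 1370)² = (√(1/(√38 + 705) + 764) - 1370)² = (√(1/(705 + √38) + 764) - 1370)² = (√(764 + 1/(705 + √38)) - 1370)² = (-1370 + √(764 + 1/(705 + √38)))²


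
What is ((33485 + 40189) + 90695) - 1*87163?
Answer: 77206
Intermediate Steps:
((33485 + 40189) + 90695) - 1*87163 = (73674 + 90695) - 87163 = 164369 - 87163 = 77206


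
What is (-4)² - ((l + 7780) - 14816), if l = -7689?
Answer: 14741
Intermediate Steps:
(-4)² - ((l + 7780) - 14816) = (-4)² - ((-7689 + 7780) - 14816) = 16 - (91 - 14816) = 16 - 1*(-14725) = 16 + 14725 = 14741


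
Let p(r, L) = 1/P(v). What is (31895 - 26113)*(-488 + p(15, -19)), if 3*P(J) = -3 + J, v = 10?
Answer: -2819138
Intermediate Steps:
P(J) = -1 + J/3 (P(J) = (-3 + J)/3 = -1 + J/3)
p(r, L) = 3/7 (p(r, L) = 1/(-1 + (⅓)*10) = 1/(-1 + 10/3) = 1/(7/3) = 3/7)
(31895 - 26113)*(-488 + p(15, -19)) = (31895 - 26113)*(-488 + 3/7) = 5782*(-3413/7) = -2819138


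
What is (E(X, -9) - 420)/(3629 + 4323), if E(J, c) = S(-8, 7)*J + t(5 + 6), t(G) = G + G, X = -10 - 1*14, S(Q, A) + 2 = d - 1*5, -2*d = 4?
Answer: -13/568 ≈ -0.022887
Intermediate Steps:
d = -2 (d = -1/2*4 = -2)
S(Q, A) = -9 (S(Q, A) = -2 + (-2 - 1*5) = -2 + (-2 - 5) = -2 - 7 = -9)
X = -24 (X = -10 - 14 = -24)
t(G) = 2*G
E(J, c) = 22 - 9*J (E(J, c) = -9*J + 2*(5 + 6) = -9*J + 2*11 = -9*J + 22 = 22 - 9*J)
(E(X, -9) - 420)/(3629 + 4323) = ((22 - 9*(-24)) - 420)/(3629 + 4323) = ((22 + 216) - 420)/7952 = (238 - 420)*(1/7952) = -182*1/7952 = -13/568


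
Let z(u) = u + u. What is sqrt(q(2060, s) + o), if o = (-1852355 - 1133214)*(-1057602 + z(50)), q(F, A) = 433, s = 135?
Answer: sqrt(3157245189071) ≈ 1.7769e+6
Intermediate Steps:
z(u) = 2*u
o = 3157245188638 (o = (-1852355 - 1133214)*(-1057602 + 2*50) = -2985569*(-1057602 + 100) = -2985569*(-1057502) = 3157245188638)
sqrt(q(2060, s) + o) = sqrt(433 + 3157245188638) = sqrt(3157245189071)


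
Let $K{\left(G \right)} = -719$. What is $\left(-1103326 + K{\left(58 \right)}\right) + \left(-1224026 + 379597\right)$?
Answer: $-1948474$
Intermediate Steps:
$\left(-1103326 + K{\left(58 \right)}\right) + \left(-1224026 + 379597\right) = \left(-1103326 - 719\right) + \left(-1224026 + 379597\right) = -1104045 - 844429 = -1948474$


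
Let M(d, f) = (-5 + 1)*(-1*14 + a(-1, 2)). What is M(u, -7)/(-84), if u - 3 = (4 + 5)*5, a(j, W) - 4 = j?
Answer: -11/21 ≈ -0.52381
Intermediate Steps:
a(j, W) = 4 + j
u = 48 (u = 3 + (4 + 5)*5 = 3 + 9*5 = 3 + 45 = 48)
M(d, f) = 44 (M(d, f) = (-5 + 1)*(-1*14 + (4 - 1)) = -4*(-14 + 3) = -4*(-11) = 44)
M(u, -7)/(-84) = 44/(-84) = 44*(-1/84) = -11/21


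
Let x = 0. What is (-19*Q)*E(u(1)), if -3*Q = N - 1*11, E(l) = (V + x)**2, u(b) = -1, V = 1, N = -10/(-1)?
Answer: -19/3 ≈ -6.3333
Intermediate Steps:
N = 10 (N = -10*(-1) = 10)
E(l) = 1 (E(l) = (1 + 0)**2 = 1**2 = 1)
Q = 1/3 (Q = -(10 - 1*11)/3 = -(10 - 11)/3 = -1/3*(-1) = 1/3 ≈ 0.33333)
(-19*Q)*E(u(1)) = -19*1/3*1 = -19/3*1 = -19/3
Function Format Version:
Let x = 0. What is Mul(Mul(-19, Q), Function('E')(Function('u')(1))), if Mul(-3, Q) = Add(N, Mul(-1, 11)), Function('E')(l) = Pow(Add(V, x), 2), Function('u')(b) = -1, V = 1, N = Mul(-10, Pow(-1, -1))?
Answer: Rational(-19, 3) ≈ -6.3333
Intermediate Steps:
N = 10 (N = Mul(-10, -1) = 10)
Function('E')(l) = 1 (Function('E')(l) = Pow(Add(1, 0), 2) = Pow(1, 2) = 1)
Q = Rational(1, 3) (Q = Mul(Rational(-1, 3), Add(10, Mul(-1, 11))) = Mul(Rational(-1, 3), Add(10, -11)) = Mul(Rational(-1, 3), -1) = Rational(1, 3) ≈ 0.33333)
Mul(Mul(-19, Q), Function('E')(Function('u')(1))) = Mul(Mul(-19, Rational(1, 3)), 1) = Mul(Rational(-19, 3), 1) = Rational(-19, 3)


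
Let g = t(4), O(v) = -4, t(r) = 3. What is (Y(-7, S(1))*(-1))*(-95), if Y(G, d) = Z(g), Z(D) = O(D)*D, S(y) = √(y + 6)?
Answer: -1140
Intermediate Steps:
S(y) = √(6 + y)
g = 3
Z(D) = -4*D
Y(G, d) = -12 (Y(G, d) = -4*3 = -12)
(Y(-7, S(1))*(-1))*(-95) = -12*(-1)*(-95) = 12*(-95) = -1140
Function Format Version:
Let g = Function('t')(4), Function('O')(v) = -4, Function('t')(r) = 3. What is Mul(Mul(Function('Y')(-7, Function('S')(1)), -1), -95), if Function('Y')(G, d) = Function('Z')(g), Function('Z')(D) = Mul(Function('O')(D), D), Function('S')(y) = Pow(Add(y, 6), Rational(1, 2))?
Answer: -1140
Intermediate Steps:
Function('S')(y) = Pow(Add(6, y), Rational(1, 2))
g = 3
Function('Z')(D) = Mul(-4, D)
Function('Y')(G, d) = -12 (Function('Y')(G, d) = Mul(-4, 3) = -12)
Mul(Mul(Function('Y')(-7, Function('S')(1)), -1), -95) = Mul(Mul(-12, -1), -95) = Mul(12, -95) = -1140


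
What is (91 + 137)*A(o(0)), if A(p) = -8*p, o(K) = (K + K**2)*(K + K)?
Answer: 0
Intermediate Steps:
o(K) = 2*K*(K + K**2) (o(K) = (K + K**2)*(2*K) = 2*K*(K + K**2))
(91 + 137)*A(o(0)) = (91 + 137)*(-16*0**2*(1 + 0)) = 228*(-16*0) = 228*(-8*0) = 228*0 = 0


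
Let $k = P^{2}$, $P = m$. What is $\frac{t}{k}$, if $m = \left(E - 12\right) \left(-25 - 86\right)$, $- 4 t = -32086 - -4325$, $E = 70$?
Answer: $\frac{27761}{165791376} \approx 0.00016745$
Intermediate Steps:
$t = \frac{27761}{4}$ ($t = - \frac{-32086 - -4325}{4} = - \frac{-32086 + 4325}{4} = \left(- \frac{1}{4}\right) \left(-27761\right) = \frac{27761}{4} \approx 6940.3$)
$m = -6438$ ($m = \left(70 - 12\right) \left(-25 - 86\right) = 58 \left(-111\right) = -6438$)
$P = -6438$
$k = 41447844$ ($k = \left(-6438\right)^{2} = 41447844$)
$\frac{t}{k} = \frac{27761}{4 \cdot 41447844} = \frac{27761}{4} \cdot \frac{1}{41447844} = \frac{27761}{165791376}$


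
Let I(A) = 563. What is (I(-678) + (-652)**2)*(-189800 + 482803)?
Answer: 124721708001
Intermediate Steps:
(I(-678) + (-652)**2)*(-189800 + 482803) = (563 + (-652)**2)*(-189800 + 482803) = (563 + 425104)*293003 = 425667*293003 = 124721708001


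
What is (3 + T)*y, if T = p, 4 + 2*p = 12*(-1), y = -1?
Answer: 5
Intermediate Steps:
p = -8 (p = -2 + (12*(-1))/2 = -2 + (½)*(-12) = -2 - 6 = -8)
T = -8
(3 + T)*y = (3 - 8)*(-1) = -5*(-1) = 5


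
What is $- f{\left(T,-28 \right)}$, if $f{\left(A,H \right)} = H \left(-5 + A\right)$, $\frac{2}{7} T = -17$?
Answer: $-1806$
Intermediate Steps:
$T = - \frac{119}{2}$ ($T = \frac{7}{2} \left(-17\right) = - \frac{119}{2} \approx -59.5$)
$- f{\left(T,-28 \right)} = - \left(-28\right) \left(-5 - \frac{119}{2}\right) = - \frac{\left(-28\right) \left(-129\right)}{2} = \left(-1\right) 1806 = -1806$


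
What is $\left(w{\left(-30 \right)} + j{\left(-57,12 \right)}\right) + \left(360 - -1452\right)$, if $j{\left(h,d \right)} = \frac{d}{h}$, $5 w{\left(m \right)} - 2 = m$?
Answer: $\frac{171588}{95} \approx 1806.2$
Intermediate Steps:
$w{\left(m \right)} = \frac{2}{5} + \frac{m}{5}$
$\left(w{\left(-30 \right)} + j{\left(-57,12 \right)}\right) + \left(360 - -1452\right) = \left(\left(\frac{2}{5} + \frac{1}{5} \left(-30\right)\right) + \frac{12}{-57}\right) + \left(360 - -1452\right) = \left(\left(\frac{2}{5} - 6\right) + 12 \left(- \frac{1}{57}\right)\right) + \left(360 + 1452\right) = \left(- \frac{28}{5} - \frac{4}{19}\right) + 1812 = - \frac{552}{95} + 1812 = \frac{171588}{95}$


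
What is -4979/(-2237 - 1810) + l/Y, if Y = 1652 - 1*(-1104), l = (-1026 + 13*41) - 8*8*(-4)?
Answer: 12762985/11153532 ≈ 1.1443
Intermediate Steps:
l = -237 (l = (-1026 + 533) - 64*(-4) = -493 + 256 = -237)
Y = 2756 (Y = 1652 + 1104 = 2756)
-4979/(-2237 - 1810) + l/Y = -4979/(-2237 - 1810) - 237/2756 = -4979/(-4047) - 237*1/2756 = -4979*(-1/4047) - 237/2756 = 4979/4047 - 237/2756 = 12762985/11153532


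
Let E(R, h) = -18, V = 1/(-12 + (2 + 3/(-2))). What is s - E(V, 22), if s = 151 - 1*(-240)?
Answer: 409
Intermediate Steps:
V = -2/23 (V = 1/(-12 + (2 - ½*3)) = 1/(-12 + (2 - 3/2)) = 1/(-12 + ½) = 1/(-23/2) = -2/23 ≈ -0.086957)
s = 391 (s = 151 + 240 = 391)
s - E(V, 22) = 391 - 1*(-18) = 391 + 18 = 409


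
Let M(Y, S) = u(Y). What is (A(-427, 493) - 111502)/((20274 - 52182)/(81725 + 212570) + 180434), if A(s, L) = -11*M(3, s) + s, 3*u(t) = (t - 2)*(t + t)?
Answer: -4706659935/7585827446 ≈ -0.62045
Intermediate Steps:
u(t) = 2*t*(-2 + t)/3 (u(t) = ((t - 2)*(t + t))/3 = ((-2 + t)*(2*t))/3 = (2*t*(-2 + t))/3 = 2*t*(-2 + t)/3)
M(Y, S) = 2*Y*(-2 + Y)/3
A(s, L) = -22 + s (A(s, L) = -22*3*(-2 + 3)/3 + s = -22*3/3 + s = -11*2 + s = -22 + s)
(A(-427, 493) - 111502)/((20274 - 52182)/(81725 + 212570) + 180434) = ((-22 - 427) - 111502)/((20274 - 52182)/(81725 + 212570) + 180434) = (-449 - 111502)/(-31908/294295 + 180434) = -111951/(-31908*1/294295 + 180434) = -111951/(-31908/294295 + 180434) = -111951/53100792122/294295 = -111951*294295/53100792122 = -4706659935/7585827446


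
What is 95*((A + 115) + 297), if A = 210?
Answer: 59090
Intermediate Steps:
95*((A + 115) + 297) = 95*((210 + 115) + 297) = 95*(325 + 297) = 95*622 = 59090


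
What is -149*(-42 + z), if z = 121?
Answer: -11771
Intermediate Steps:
-149*(-42 + z) = -149*(-42 + 121) = -149*79 = -11771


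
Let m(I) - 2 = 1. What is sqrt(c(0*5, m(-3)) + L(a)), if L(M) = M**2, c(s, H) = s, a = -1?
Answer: 1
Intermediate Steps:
m(I) = 3 (m(I) = 2 + 1 = 3)
sqrt(c(0*5, m(-3)) + L(a)) = sqrt(0*5 + (-1)**2) = sqrt(0 + 1) = sqrt(1) = 1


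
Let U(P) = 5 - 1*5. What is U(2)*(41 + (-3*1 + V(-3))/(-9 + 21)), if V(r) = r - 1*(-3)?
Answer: 0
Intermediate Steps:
V(r) = 3 + r (V(r) = r + 3 = 3 + r)
U(P) = 0 (U(P) = 5 - 5 = 0)
U(2)*(41 + (-3*1 + V(-3))/(-9 + 21)) = 0*(41 + (-3*1 + (3 - 3))/(-9 + 21)) = 0*(41 + (-3 + 0)/12) = 0*(41 - 3*1/12) = 0*(41 - ¼) = 0*(163/4) = 0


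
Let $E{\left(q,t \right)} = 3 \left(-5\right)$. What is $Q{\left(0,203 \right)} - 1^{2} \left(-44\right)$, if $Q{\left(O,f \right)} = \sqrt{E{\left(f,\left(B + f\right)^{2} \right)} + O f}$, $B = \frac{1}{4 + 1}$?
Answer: $44 + i \sqrt{15} \approx 44.0 + 3.873 i$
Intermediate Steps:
$B = \frac{1}{5} \approx 0.2$
$E{\left(q,t \right)} = -15$
$Q{\left(O,f \right)} = \sqrt{-15 + O f}$
$Q{\left(0,203 \right)} - 1^{2} \left(-44\right) = \sqrt{-15 + 0 \cdot 203} - 1^{2} \left(-44\right) = \sqrt{-15 + 0} - 1 \left(-44\right) = \sqrt{-15} - -44 = i \sqrt{15} + 44 = 44 + i \sqrt{15}$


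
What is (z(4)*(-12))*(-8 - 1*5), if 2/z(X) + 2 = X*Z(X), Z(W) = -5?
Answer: -156/11 ≈ -14.182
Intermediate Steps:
z(X) = 2/(-2 - 5*X) (z(X) = 2/(-2 + X*(-5)) = 2/(-2 - 5*X))
(z(4)*(-12))*(-8 - 1*5) = ((2/(-2 - 5*4))*(-12))*(-8 - 1*5) = ((2/(-2 - 20))*(-12))*(-8 - 5) = ((2/(-22))*(-12))*(-13) = ((2*(-1/22))*(-12))*(-13) = -1/11*(-12)*(-13) = (12/11)*(-13) = -156/11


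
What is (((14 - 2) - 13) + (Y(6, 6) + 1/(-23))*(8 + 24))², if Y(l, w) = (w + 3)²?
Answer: 3547512721/529 ≈ 6.7061e+6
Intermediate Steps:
Y(l, w) = (3 + w)²
(((14 - 2) - 13) + (Y(6, 6) + 1/(-23))*(8 + 24))² = (((14 - 2) - 13) + ((3 + 6)² + 1/(-23))*(8 + 24))² = ((12 - 13) + (9² - 1/23)*32)² = (-1 + (81 - 1/23)*32)² = (-1 + (1862/23)*32)² = (-1 + 59584/23)² = (59561/23)² = 3547512721/529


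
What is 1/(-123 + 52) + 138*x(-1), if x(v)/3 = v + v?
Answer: -58789/71 ≈ -828.01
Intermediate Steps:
x(v) = 6*v (x(v) = 3*(v + v) = 3*(2*v) = 6*v)
1/(-123 + 52) + 138*x(-1) = 1/(-123 + 52) + 138*(6*(-1)) = 1/(-71) + 138*(-6) = -1/71 - 828 = -58789/71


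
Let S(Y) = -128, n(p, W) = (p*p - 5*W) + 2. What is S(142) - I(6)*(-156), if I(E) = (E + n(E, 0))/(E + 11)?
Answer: 4688/17 ≈ 275.76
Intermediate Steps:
n(p, W) = 2 + p**2 - 5*W (n(p, W) = (p**2 - 5*W) + 2 = 2 + p**2 - 5*W)
I(E) = (2 + E + E**2)/(11 + E) (I(E) = (E + (2 + E**2 - 5*0))/(E + 11) = (E + (2 + E**2 + 0))/(11 + E) = (E + (2 + E**2))/(11 + E) = (2 + E + E**2)/(11 + E))
S(142) - I(6)*(-156) = -128 - (2 + 6 + 6**2)/(11 + 6)*(-156) = -128 - (2 + 6 + 36)/17*(-156) = -128 - (1/17)*44*(-156) = -128 - 44*(-156)/17 = -128 - 1*(-6864/17) = -128 + 6864/17 = 4688/17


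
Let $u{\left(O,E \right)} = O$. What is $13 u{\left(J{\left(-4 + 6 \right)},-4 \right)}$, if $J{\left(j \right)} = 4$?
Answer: $52$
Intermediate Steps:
$13 u{\left(J{\left(-4 + 6 \right)},-4 \right)} = 13 \cdot 4 = 52$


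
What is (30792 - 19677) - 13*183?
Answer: 8736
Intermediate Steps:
(30792 - 19677) - 13*183 = 11115 - 2379 = 8736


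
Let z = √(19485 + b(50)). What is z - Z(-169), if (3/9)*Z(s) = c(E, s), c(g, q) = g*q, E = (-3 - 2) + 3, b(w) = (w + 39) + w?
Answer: -1014 + 2*√4906 ≈ -873.91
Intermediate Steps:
b(w) = 39 + 2*w (b(w) = (39 + w) + w = 39 + 2*w)
E = -2 (E = -5 + 3 = -2)
z = 2*√4906 (z = √(19485 + (39 + 2*50)) = √(19485 + (39 + 100)) = √(19485 + 139) = √19624 = 2*√4906 ≈ 140.09)
Z(s) = -6*s (Z(s) = 3*(-2*s) = -6*s)
z - Z(-169) = 2*√4906 - (-6)*(-169) = 2*√4906 - 1*1014 = 2*√4906 - 1014 = -1014 + 2*√4906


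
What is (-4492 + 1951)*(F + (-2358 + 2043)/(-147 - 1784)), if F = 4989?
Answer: -24480182034/1931 ≈ -1.2677e+7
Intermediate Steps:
(-4492 + 1951)*(F + (-2358 + 2043)/(-147 - 1784)) = (-4492 + 1951)*(4989 + (-2358 + 2043)/(-147 - 1784)) = -2541*(4989 - 315/(-1931)) = -2541*(4989 - 315*(-1/1931)) = -2541*(4989 + 315/1931) = -2541*9634074/1931 = -24480182034/1931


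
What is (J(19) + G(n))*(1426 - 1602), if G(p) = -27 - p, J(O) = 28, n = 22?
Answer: 3696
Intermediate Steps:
(J(19) + G(n))*(1426 - 1602) = (28 + (-27 - 1*22))*(1426 - 1602) = (28 + (-27 - 22))*(-176) = (28 - 49)*(-176) = -21*(-176) = 3696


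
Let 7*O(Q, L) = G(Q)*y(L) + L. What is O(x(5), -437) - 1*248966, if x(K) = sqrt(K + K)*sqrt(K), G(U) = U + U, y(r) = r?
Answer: -1743199/7 - 4370*sqrt(2)/7 ≈ -2.4991e+5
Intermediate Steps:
G(U) = 2*U
x(K) = K*sqrt(2) (x(K) = sqrt(2*K)*sqrt(K) = (sqrt(2)*sqrt(K))*sqrt(K) = K*sqrt(2))
O(Q, L) = L/7 + 2*L*Q/7 (O(Q, L) = ((2*Q)*L + L)/7 = (2*L*Q + L)/7 = (L + 2*L*Q)/7 = L/7 + 2*L*Q/7)
O(x(5), -437) - 1*248966 = (1/7)*(-437)*(1 + 2*(5*sqrt(2))) - 1*248966 = (1/7)*(-437)*(1 + 10*sqrt(2)) - 248966 = (-437/7 - 4370*sqrt(2)/7) - 248966 = -1743199/7 - 4370*sqrt(2)/7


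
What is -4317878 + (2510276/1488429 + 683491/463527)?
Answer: -331002062174924087/76658558787 ≈ -4.3179e+6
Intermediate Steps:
-4317878 + (2510276/1488429 + 683491/463527) = -4317878 + 242323169899/76658558787 = -331002062174924087/76658558787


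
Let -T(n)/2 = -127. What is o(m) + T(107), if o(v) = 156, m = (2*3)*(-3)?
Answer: 410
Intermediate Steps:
T(n) = 254 (T(n) = -2*(-127) = 254)
m = -18 (m = 6*(-3) = -18)
o(m) + T(107) = 156 + 254 = 410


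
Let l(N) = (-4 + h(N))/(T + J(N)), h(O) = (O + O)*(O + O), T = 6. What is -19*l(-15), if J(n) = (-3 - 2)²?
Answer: -17024/31 ≈ -549.16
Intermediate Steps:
h(O) = 4*O² (h(O) = (2*O)*(2*O) = 4*O²)
J(n) = 25 (J(n) = (-5)² = 25)
l(N) = -4/31 + 4*N²/31 (l(N) = (-4 + 4*N²)/(6 + 25) = (-4 + 4*N²)/31 = (-4 + 4*N²)*(1/31) = -4/31 + 4*N²/31)
-19*l(-15) = -19*(-4/31 + (4/31)*(-15)²) = -19*(-4/31 + (4/31)*225) = -19*(-4/31 + 900/31) = -19*896/31 = -17024/31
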